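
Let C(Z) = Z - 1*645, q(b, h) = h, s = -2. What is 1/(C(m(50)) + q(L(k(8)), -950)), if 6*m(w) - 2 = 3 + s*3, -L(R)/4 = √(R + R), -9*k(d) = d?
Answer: -6/9571 ≈ -0.00062689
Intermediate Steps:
k(d) = -d/9
L(R) = -4*√2*√R (L(R) = -4*√(R + R) = -4*√2*√R)
m(w) = -⅙ (m(w) = ⅓ + (3 - 2*3)/6 = ⅓ + (3 - 6)/6 = ⅓ + (⅙)*(-3) = ⅓ - ½ = -⅙)
C(Z) = -645 + Z (C(Z) = Z - 645 = -645 + Z)
1/(C(m(50)) + q(L(k(8)), -950)) = 1/((-645 - ⅙) - 950) = 1/(-3871/6 - 950) = 1/(-9571/6) = -6/9571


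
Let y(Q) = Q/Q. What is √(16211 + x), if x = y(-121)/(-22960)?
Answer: √534113542165/5740 ≈ 127.32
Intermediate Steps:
y(Q) = 1
x = -1/22960 (x = 1/(-22960) = 1*(-1/22960) = -1/22960 ≈ -4.3554e-5)
√(16211 + x) = √(16211 - 1/22960) = √(372204559/22960) = √534113542165/5740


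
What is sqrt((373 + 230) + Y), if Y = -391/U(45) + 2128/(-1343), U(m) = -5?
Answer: sqrt(30644694870)/6715 ≈ 26.069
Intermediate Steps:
Y = 514473/6715 (Y = -391/(-5) + 2128/(-1343) = -391*(-1/5) + 2128*(-1/1343) = 391/5 - 2128/1343 = 514473/6715 ≈ 76.615)
sqrt((373 + 230) + Y) = sqrt((373 + 230) + 514473/6715) = sqrt(603 + 514473/6715) = sqrt(4563618/6715) = sqrt(30644694870)/6715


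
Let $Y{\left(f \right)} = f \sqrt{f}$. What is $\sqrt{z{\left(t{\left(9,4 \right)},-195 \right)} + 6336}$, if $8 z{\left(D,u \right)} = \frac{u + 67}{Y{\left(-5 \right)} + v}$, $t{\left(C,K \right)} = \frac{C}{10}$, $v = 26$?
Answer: $4 \sqrt{5} \sqrt{\frac{2059 - 396 i \sqrt{5}}{26 - 5 i \sqrt{5}}} \approx 79.596 - 0.0014029 i$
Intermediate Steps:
$Y{\left(f \right)} = f^{\frac{3}{2}}$
$t{\left(C,K \right)} = \frac{C}{10}$ ($t{\left(C,K \right)} = C \frac{1}{10} = \frac{C}{10}$)
$z{\left(D,u \right)} = \frac{67 + u}{8 \left(26 - 5 i \sqrt{5}\right)}$ ($z{\left(D,u \right)} = \frac{\left(u + 67\right) \frac{1}{\left(-5\right)^{\frac{3}{2}} + 26}}{8} = \frac{\left(67 + u\right) \frac{1}{- 5 i \sqrt{5} + 26}}{8} = \frac{\left(67 + u\right) \frac{1}{26 - 5 i \sqrt{5}}}{8} = \frac{\frac{1}{26 - 5 i \sqrt{5}} \left(67 + u\right)}{8} = \frac{67 + u}{8 \left(26 - 5 i \sqrt{5}\right)}$)
$\sqrt{z{\left(t{\left(9,4 \right)},-195 \right)} + 6336} = \sqrt{\frac{67 - 195}{8 \left(26 - 5 i \sqrt{5}\right)} + 6336} = \sqrt{\frac{1}{8} \frac{1}{26 - 5 i \sqrt{5}} \left(-128\right) + 6336} = \sqrt{- \frac{16}{26 - 5 i \sqrt{5}} + 6336} = \sqrt{6336 - \frac{16}{26 - 5 i \sqrt{5}}}$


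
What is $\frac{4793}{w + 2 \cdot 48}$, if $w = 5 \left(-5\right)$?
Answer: $\frac{4793}{71} \approx 67.507$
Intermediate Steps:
$w = -25$
$\frac{4793}{w + 2 \cdot 48} = \frac{4793}{-25 + 2 \cdot 48} = \frac{4793}{-25 + 96} = \frac{4793}{71}$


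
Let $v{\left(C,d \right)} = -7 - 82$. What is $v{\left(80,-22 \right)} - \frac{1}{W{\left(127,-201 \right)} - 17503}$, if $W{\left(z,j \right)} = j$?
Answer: $- \frac{1575655}{17704} \approx -89.0$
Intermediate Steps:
$v{\left(C,d \right)} = -89$
$v{\left(80,-22 \right)} - \frac{1}{W{\left(127,-201 \right)} - 17503} = -89 - \frac{1}{-201 - 17503} = -89 - \frac{1}{-17704} = -89 - - \frac{1}{17704} = -89 + \frac{1}{17704} = - \frac{1575655}{17704}$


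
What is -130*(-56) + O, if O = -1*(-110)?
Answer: 7390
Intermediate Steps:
O = 110
-130*(-56) + O = -130*(-56) + 110 = 7280 + 110 = 7390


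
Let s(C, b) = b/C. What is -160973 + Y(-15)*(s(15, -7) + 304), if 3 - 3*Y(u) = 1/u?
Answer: -108447337/675 ≈ -1.6066e+5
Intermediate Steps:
Y(u) = 1 - 1/(3*u)
-160973 + Y(-15)*(s(15, -7) + 304) = -160973 + ((-1/3 - 15)/(-15))*(-7/15 + 304) = -160973 + (-1/15*(-46/3))*(-7*1/15 + 304) = -160973 + 46*(-7/15 + 304)/45 = -160973 + (46/45)*(4553/15) = -160973 + 209438/675 = -108447337/675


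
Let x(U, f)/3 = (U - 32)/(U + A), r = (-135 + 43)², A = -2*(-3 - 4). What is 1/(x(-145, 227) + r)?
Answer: 131/1109315 ≈ 0.00011809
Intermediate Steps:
A = 14 (A = -2*(-7) = 14)
r = 8464 (r = (-92)² = 8464)
x(U, f) = 3*(-32 + U)/(14 + U) (x(U, f) = 3*((U - 32)/(U + 14)) = 3*((-32 + U)/(14 + U)) = 3*(-32 + U)/(14 + U))
1/(x(-145, 227) + r) = 1/(3*(-32 - 145)/(14 - 145) + 8464) = 1/(3*(-177)/(-131) + 8464) = 1/(3*(-1/131)*(-177) + 8464) = 1/(531/131 + 8464) = 1/(1109315/131) = 131/1109315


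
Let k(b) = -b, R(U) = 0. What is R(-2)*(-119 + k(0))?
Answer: 0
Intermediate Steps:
R(-2)*(-119 + k(0)) = 0*(-119 - 1*0) = 0*(-119 + 0) = 0*(-119) = 0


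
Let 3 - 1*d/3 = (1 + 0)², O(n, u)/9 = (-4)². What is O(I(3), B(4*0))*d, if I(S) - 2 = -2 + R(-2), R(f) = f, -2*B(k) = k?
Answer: 864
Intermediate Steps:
B(k) = -k/2
I(S) = -2 (I(S) = 2 + (-2 - 2) = 2 - 4 = -2)
O(n, u) = 144 (O(n, u) = 9*(-4)² = 9*16 = 144)
d = 6 (d = 9 - 3*(1 + 0)² = 9 - 3*1² = 9 - 3*1 = 9 - 3 = 6)
O(I(3), B(4*0))*d = 144*6 = 864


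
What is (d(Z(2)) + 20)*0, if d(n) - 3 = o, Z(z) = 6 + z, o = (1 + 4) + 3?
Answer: 0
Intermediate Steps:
o = 8 (o = 5 + 3 = 8)
d(n) = 11 (d(n) = 3 + 8 = 11)
(d(Z(2)) + 20)*0 = (11 + 20)*0 = 31*0 = 0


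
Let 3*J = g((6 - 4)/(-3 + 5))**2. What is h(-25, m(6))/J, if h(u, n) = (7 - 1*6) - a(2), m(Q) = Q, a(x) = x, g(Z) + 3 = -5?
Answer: -3/64 ≈ -0.046875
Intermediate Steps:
g(Z) = -8 (g(Z) = -3 - 5 = -8)
J = 64/3 (J = (1/3)*(-8)**2 = (1/3)*64 = 64/3 ≈ 21.333)
h(u, n) = -1 (h(u, n) = (7 - 1*6) - 1*2 = (7 - 6) - 2 = 1 - 2 = -1)
h(-25, m(6))/J = -1/64/3 = -1*3/64 = -3/64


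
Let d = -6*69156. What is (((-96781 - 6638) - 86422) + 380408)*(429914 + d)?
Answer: 2854312526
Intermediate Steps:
d = -414936
(((-96781 - 6638) - 86422) + 380408)*(429914 + d) = (((-96781 - 6638) - 86422) + 380408)*(429914 - 414936) = ((-103419 - 86422) + 380408)*14978 = (-189841 + 380408)*14978 = 190567*14978 = 2854312526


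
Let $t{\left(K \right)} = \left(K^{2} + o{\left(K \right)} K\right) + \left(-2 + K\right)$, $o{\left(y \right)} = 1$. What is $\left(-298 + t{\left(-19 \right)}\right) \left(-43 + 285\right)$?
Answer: $5566$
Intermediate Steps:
$t{\left(K \right)} = -2 + K^{2} + 2 K$ ($t{\left(K \right)} = \left(K^{2} + 1 K\right) + \left(-2 + K\right) = \left(K^{2} + K\right) + \left(-2 + K\right) = \left(K + K^{2}\right) + \left(-2 + K\right) = -2 + K^{2} + 2 K$)
$\left(-298 + t{\left(-19 \right)}\right) \left(-43 + 285\right) = \left(-298 + \left(-2 + \left(-19\right)^{2} + 2 \left(-19\right)\right)\right) \left(-43 + 285\right) = \left(-298 - -321\right) 242 = \left(-298 + 321\right) 242 = 23 \cdot 242 = 5566$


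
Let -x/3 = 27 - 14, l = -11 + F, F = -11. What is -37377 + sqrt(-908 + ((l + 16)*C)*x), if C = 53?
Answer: -37377 + sqrt(11494) ≈ -37270.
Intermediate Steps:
l = -22 (l = -11 - 11 = -22)
x = -39 (x = -3*(27 - 14) = -3*13 = -39)
-37377 + sqrt(-908 + ((l + 16)*C)*x) = -37377 + sqrt(-908 + ((-22 + 16)*53)*(-39)) = -37377 + sqrt(-908 - 6*53*(-39)) = -37377 + sqrt(-908 - 318*(-39)) = -37377 + sqrt(-908 + 12402) = -37377 + sqrt(11494)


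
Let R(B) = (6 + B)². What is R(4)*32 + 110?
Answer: 3310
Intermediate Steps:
R(4)*32 + 110 = (6 + 4)²*32 + 110 = 10²*32 + 110 = 100*32 + 110 = 3200 + 110 = 3310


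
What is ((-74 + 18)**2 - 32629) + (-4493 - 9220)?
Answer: -43206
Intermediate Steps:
((-74 + 18)**2 - 32629) + (-4493 - 9220) = ((-56)**2 - 32629) - 13713 = (3136 - 32629) - 13713 = -29493 - 13713 = -43206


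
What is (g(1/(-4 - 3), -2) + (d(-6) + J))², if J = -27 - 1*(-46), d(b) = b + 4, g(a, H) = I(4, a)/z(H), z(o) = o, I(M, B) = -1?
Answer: 1225/4 ≈ 306.25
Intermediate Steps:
g(a, H) = -1/H
d(b) = 4 + b
J = 19 (J = -27 + 46 = 19)
(g(1/(-4 - 3), -2) + (d(-6) + J))² = (-1/(-2) + ((4 - 6) + 19))² = (-1*(-½) + (-2 + 19))² = (½ + 17)² = (35/2)² = 1225/4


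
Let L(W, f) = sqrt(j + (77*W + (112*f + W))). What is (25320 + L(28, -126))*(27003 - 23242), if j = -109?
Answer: 95228520 + 3761*I*sqrt(12037) ≈ 9.5229e+7 + 4.1263e+5*I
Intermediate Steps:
L(W, f) = sqrt(-109 + 78*W + 112*f) (L(W, f) = sqrt(-109 + (77*W + (112*f + W))) = sqrt(-109 + (77*W + (W + 112*f))) = sqrt(-109 + (78*W + 112*f)) = sqrt(-109 + 78*W + 112*f))
(25320 + L(28, -126))*(27003 - 23242) = (25320 + sqrt(-109 + 78*28 + 112*(-126)))*(27003 - 23242) = (25320 + sqrt(-109 + 2184 - 14112))*3761 = (25320 + sqrt(-12037))*3761 = (25320 + I*sqrt(12037))*3761 = 95228520 + 3761*I*sqrt(12037)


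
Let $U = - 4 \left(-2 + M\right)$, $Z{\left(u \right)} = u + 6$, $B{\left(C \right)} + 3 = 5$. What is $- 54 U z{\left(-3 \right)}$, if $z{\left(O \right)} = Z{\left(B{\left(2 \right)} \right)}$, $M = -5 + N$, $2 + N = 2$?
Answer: $-12096$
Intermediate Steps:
$N = 0$ ($N = -2 + 2 = 0$)
$B{\left(C \right)} = 2$ ($B{\left(C \right)} = -3 + 5 = 2$)
$Z{\left(u \right)} = 6 + u$
$M = -5$ ($M = -5 + 0 = -5$)
$z{\left(O \right)} = 8$ ($z{\left(O \right)} = 6 + 2 = 8$)
$U = 28$ ($U = - 4 \left(-2 - 5\right) = \left(-4\right) \left(-7\right) = 28$)
$- 54 U z{\left(-3 \right)} = \left(-54\right) 28 \cdot 8 = \left(-1512\right) 8 = -12096$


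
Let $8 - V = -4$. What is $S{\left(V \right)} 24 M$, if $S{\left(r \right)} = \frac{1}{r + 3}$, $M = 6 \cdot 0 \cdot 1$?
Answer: $0$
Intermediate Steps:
$M = 0$ ($M = 0 \cdot 1 = 0$)
$V = 12$ ($V = 8 - -4 = 8 + 4 = 12$)
$S{\left(r \right)} = \frac{1}{3 + r}$
$S{\left(V \right)} 24 M = \frac{1}{3 + 12} \cdot 24 \cdot 0 = \frac{1}{15} \cdot 24 \cdot 0 = \frac{8}{5} \cdot 0 = 0$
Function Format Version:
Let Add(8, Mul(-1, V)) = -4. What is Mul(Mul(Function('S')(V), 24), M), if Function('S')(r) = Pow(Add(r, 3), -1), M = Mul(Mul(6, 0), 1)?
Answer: 0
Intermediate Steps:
M = 0 (M = Mul(0, 1) = 0)
V = 12 (V = Add(8, Mul(-1, -4)) = Add(8, 4) = 12)
Function('S')(r) = Pow(Add(3, r), -1)
Mul(Mul(Function('S')(V), 24), M) = Mul(Mul(Pow(Add(3, 12), -1), 24), 0) = Mul(Mul(Pow(15, -1), 24), 0) = Mul(Mul(Rational(1, 15), 24), 0) = Mul(Rational(8, 5), 0) = 0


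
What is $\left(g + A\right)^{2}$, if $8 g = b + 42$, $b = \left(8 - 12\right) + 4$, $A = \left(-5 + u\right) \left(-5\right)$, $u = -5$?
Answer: $\frac{48841}{16} \approx 3052.6$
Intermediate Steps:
$A = 50$ ($A = \left(-5 - 5\right) \left(-5\right) = \left(-10\right) \left(-5\right) = 50$)
$b = 0$ ($b = \left(8 - 12\right) + 4 = -4 + 4 = 0$)
$g = \frac{21}{4}$ ($g = \frac{0 + 42}{8} = \frac{1}{8} \cdot 42 = \frac{21}{4} \approx 5.25$)
$\left(g + A\right)^{2} = \left(\frac{21}{4} + 50\right)^{2} = \left(\frac{221}{4}\right)^{2} = \frac{48841}{16}$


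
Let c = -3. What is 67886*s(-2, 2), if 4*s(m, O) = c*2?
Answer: -101829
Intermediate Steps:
s(m, O) = -3/2 (s(m, O) = (-3*2)/4 = (¼)*(-6) = -3/2)
67886*s(-2, 2) = 67886*(-3/2) = -101829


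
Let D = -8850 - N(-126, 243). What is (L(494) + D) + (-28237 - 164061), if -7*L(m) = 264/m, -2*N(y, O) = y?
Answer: -347893951/1729 ≈ -2.0121e+5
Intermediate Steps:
N(y, O) = -y/2
L(m) = -264/(7*m)
D = -8913 (D = -8850 - (-1)*(-126)/2 = -8850 - 1*63 = -8850 - 63 = -8913)
(L(494) + D) + (-28237 - 164061) = (-264/7/494 - 8913) + (-28237 - 164061) = (-264/7*1/494 - 8913) - 192298 = (-132/1729 - 8913) - 192298 = -15410709/1729 - 192298 = -347893951/1729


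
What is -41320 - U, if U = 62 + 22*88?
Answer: -43318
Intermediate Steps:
U = 1998 (U = 62 + 1936 = 1998)
-41320 - U = -41320 - 1*1998 = -41320 - 1998 = -43318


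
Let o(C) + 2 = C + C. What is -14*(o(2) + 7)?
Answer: -126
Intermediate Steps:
o(C) = -2 + 2*C (o(C) = -2 + (C + C) = -2 + 2*C)
-14*(o(2) + 7) = -14*((-2 + 2*2) + 7) = -14*((-2 + 4) + 7) = -14*(2 + 7) = -14*9 = -126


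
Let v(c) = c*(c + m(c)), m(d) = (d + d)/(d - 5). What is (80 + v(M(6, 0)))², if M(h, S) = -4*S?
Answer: 6400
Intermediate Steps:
m(d) = 2*d/(-5 + d) (m(d) = (2*d)/(-5 + d) = 2*d/(-5 + d))
v(c) = c*(c + 2*c/(-5 + c))
(80 + v(M(6, 0)))² = (80 + (-4*0)²*(-3 - 4*0)/(-5 - 4*0))² = (80 + 0²*(-3 + 0)/(-5 + 0))² = (80 + 0*(-3)/(-5))² = (80 + 0*(-⅕)*(-3))² = (80 + 0)² = 80² = 6400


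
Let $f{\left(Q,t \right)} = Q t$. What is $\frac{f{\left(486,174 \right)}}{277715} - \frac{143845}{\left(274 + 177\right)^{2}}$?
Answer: $- \frac{22747512011}{56487508715} \approx -0.4027$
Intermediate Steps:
$\frac{f{\left(486,174 \right)}}{277715} - \frac{143845}{\left(274 + 177\right)^{2}} = \frac{486 \cdot 174}{277715} - \frac{143845}{\left(274 + 177\right)^{2}} = 84564 \cdot \frac{1}{277715} - \frac{143845}{451^{2}} = \frac{84564}{277715} - \frac{143845}{203401} = - \frac{22747512011}{56487508715}$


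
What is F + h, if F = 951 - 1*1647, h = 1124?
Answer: 428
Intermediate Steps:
F = -696 (F = 951 - 1647 = -696)
F + h = -696 + 1124 = 428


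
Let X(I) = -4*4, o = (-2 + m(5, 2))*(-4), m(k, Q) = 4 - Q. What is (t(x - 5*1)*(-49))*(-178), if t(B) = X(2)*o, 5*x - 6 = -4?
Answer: 0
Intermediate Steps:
x = ⅖ (x = 6/5 + (⅕)*(-4) = 6/5 - ⅘ = ⅖ ≈ 0.40000)
o = 0 (o = (-2 + (4 - 1*2))*(-4) = (-2 + (4 - 2))*(-4) = (-2 + 2)*(-4) = 0*(-4) = 0)
X(I) = -16
t(B) = 0 (t(B) = -16*0 = 0)
(t(x - 5*1)*(-49))*(-178) = (0*(-49))*(-178) = 0*(-178) = 0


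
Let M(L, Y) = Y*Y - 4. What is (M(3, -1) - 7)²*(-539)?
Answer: -53900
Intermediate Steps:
M(L, Y) = -4 + Y² (M(L, Y) = Y² - 4 = -4 + Y²)
(M(3, -1) - 7)²*(-539) = ((-4 + (-1)²) - 7)²*(-539) = ((-4 + 1) - 7)²*(-539) = (-3 - 7)²*(-539) = (-10)²*(-539) = 100*(-539) = -53900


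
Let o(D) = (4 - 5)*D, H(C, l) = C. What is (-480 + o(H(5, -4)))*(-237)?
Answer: 114945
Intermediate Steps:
o(D) = -D
(-480 + o(H(5, -4)))*(-237) = (-480 - 1*5)*(-237) = (-480 - 5)*(-237) = -485*(-237) = 114945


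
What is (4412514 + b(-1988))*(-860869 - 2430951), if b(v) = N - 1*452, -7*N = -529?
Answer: -14523962700380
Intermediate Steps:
N = 529/7 (N = -⅐*(-529) = 529/7 ≈ 75.571)
b(v) = -2635/7 (b(v) = 529/7 - 1*452 = 529/7 - 452 = -2635/7)
(4412514 + b(-1988))*(-860869 - 2430951) = (4412514 - 2635/7)*(-860869 - 2430951) = (30884963/7)*(-3291820) = -14523962700380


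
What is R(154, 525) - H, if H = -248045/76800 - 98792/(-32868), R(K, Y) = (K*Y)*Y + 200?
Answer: 1785766305233291/42071040 ≈ 4.2446e+7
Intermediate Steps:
R(K, Y) = 200 + K*Y**2 (R(K, Y) = K*Y**2 + 200 = 200 + K*Y**2)
H = -9425291/42071040 (H = -248045*1/76800 - 98792*(-1/32868) = -49609/15360 + 24698/8217 = -9425291/42071040 ≈ -0.22403)
R(154, 525) - H = (200 + 154*525**2) - 1*(-9425291/42071040) = (200 + 154*275625) + 9425291/42071040 = (200 + 42446250) + 9425291/42071040 = 42446450 + 9425291/42071040 = 1785766305233291/42071040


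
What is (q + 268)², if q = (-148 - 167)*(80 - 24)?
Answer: 301786384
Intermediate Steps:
q = -17640 (q = -315*56 = -17640)
(q + 268)² = (-17640 + 268)² = (-17372)² = 301786384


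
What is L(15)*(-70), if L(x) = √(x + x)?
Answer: -70*√30 ≈ -383.41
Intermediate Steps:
L(x) = √2*√x (L(x) = √(2*x) = √2*√x)
L(15)*(-70) = (√2*√15)*(-70) = √30*(-70) = -70*√30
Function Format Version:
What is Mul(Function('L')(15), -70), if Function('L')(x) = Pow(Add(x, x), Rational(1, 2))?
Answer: Mul(-70, Pow(30, Rational(1, 2))) ≈ -383.41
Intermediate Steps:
Function('L')(x) = Mul(Pow(2, Rational(1, 2)), Pow(x, Rational(1, 2))) (Function('L')(x) = Pow(Mul(2, x), Rational(1, 2)) = Mul(Pow(2, Rational(1, 2)), Pow(x, Rational(1, 2))))
Mul(Function('L')(15), -70) = Mul(Mul(Pow(2, Rational(1, 2)), Pow(15, Rational(1, 2))), -70) = Mul(Pow(30, Rational(1, 2)), -70) = Mul(-70, Pow(30, Rational(1, 2)))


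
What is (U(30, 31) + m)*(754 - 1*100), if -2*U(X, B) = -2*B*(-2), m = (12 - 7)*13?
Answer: 1962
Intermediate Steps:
m = 65 (m = 5*13 = 65)
U(X, B) = -2*B (U(X, B) = -(-2*B)*(-2)/2 = -2*B)
(U(30, 31) + m)*(754 - 1*100) = (-2*31 + 65)*(754 - 1*100) = (-62 + 65)*(754 - 100) = 3*654 = 1962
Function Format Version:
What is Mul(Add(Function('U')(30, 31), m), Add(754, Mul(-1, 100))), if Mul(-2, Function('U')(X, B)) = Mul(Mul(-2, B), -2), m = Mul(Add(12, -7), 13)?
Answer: 1962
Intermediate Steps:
m = 65 (m = Mul(5, 13) = 65)
Function('U')(X, B) = Mul(-2, B) (Function('U')(X, B) = Mul(Rational(-1, 2), Mul(Mul(-2, B), -2)) = Mul(Rational(-1, 2), Mul(4, B)) = Mul(-2, B))
Mul(Add(Function('U')(30, 31), m), Add(754, Mul(-1, 100))) = Mul(Add(Mul(-2, 31), 65), Add(754, Mul(-1, 100))) = Mul(Add(-62, 65), Add(754, -100)) = Mul(3, 654) = 1962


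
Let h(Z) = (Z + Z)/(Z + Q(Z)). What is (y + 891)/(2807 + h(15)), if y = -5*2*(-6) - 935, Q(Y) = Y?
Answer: 2/351 ≈ 0.0056980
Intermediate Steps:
h(Z) = 1 (h(Z) = (Z + Z)/(Z + Z) = (2*Z)/((2*Z)) = (2*Z)*(1/(2*Z)) = 1)
y = -875 (y = -10*(-6) - 935 = 60 - 935 = -875)
(y + 891)/(2807 + h(15)) = (-875 + 891)/(2807 + 1) = 16/2808 = 16*(1/2808) = 2/351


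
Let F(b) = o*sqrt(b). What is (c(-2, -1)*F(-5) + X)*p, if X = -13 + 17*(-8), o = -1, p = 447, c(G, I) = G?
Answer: -66603 + 894*I*sqrt(5) ≈ -66603.0 + 1999.0*I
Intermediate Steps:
X = -149 (X = -13 - 136 = -149)
F(b) = -sqrt(b)
(c(-2, -1)*F(-5) + X)*p = (-(-2)*sqrt(-5) - 149)*447 = (-(-2)*I*sqrt(5) - 149)*447 = (2*I*sqrt(5) - 149)*447 = (-149 + 2*I*sqrt(5))*447 = -66603 + 894*I*sqrt(5)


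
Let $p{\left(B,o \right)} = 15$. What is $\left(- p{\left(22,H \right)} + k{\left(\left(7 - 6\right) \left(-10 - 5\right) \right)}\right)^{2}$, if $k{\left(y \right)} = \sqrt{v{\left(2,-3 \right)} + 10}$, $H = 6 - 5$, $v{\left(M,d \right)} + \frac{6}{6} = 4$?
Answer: $\left(15 - \sqrt{13}\right)^{2} \approx 129.83$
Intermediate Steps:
$v{\left(M,d \right)} = 3$ ($v{\left(M,d \right)} = -1 + 4 = 3$)
$H = 1$
$k{\left(y \right)} = \sqrt{13}$ ($k{\left(y \right)} = \sqrt{3 + 10} = \sqrt{13}$)
$\left(- p{\left(22,H \right)} + k{\left(\left(7 - 6\right) \left(-10 - 5\right) \right)}\right)^{2} = \left(\left(-1\right) 15 + \sqrt{13}\right)^{2} = \left(-15 + \sqrt{13}\right)^{2}$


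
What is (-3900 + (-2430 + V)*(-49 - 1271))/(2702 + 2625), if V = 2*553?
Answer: 1743780/5327 ≈ 327.35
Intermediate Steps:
V = 1106
(-3900 + (-2430 + V)*(-49 - 1271))/(2702 + 2625) = (-3900 + (-2430 + 1106)*(-49 - 1271))/(2702 + 2625) = (-3900 - 1324*(-1320))/5327 = (-3900 + 1747680)*(1/5327) = 1743780*(1/5327) = 1743780/5327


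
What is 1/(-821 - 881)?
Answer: -1/1702 ≈ -0.00058754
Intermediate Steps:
1/(-821 - 881) = 1/(-1702) = -1/1702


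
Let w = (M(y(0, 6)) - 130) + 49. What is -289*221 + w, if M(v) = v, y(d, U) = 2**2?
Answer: -63946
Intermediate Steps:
y(d, U) = 4
w = -77 (w = (4 - 130) + 49 = -126 + 49 = -77)
-289*221 + w = -289*221 - 77 = -63869 - 77 = -63946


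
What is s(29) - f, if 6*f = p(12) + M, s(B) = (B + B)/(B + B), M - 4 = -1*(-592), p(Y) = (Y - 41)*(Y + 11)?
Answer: 77/6 ≈ 12.833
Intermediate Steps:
p(Y) = (-41 + Y)*(11 + Y)
M = 596 (M = 4 - 1*(-592) = 4 + 592 = 596)
s(B) = 1 (s(B) = (2*B)/((2*B)) = (2*B)*(1/(2*B)) = 1)
f = -71/6 (f = ((-451 + 12² - 30*12) + 596)/6 = ((-451 + 144 - 360) + 596)/6 = (-667 + 596)/6 = (⅙)*(-71) = -71/6 ≈ -11.833)
s(29) - f = 1 - 1*(-71/6) = 1 + 71/6 = 77/6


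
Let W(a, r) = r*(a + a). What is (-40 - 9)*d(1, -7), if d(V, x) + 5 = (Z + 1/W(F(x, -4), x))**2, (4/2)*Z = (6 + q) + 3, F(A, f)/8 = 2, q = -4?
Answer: -61601/1024 ≈ -60.157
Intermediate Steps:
F(A, f) = 16 (F(A, f) = 8*2 = 16)
W(a, r) = 2*a*r (W(a, r) = r*(2*a) = 2*a*r)
Z = 5/2 (Z = ((6 - 4) + 3)/2 = (2 + 3)/2 = (1/2)*5 = 5/2 ≈ 2.5000)
d(V, x) = -5 + (5/2 + 1/(32*x))**2 (d(V, x) = -5 + (5/2 + 1/(2*16*x))**2 = -5 + (5/2 + 1/(32*x))**2)
(-40 - 9)*d(1, -7) = (-40 - 9)*((1/1024)*(1 + 160*(-7) + 1280*(-7)**2)/(-7)**2) = -49*(1 - 1120 + 1280*49)/(1024*49) = -49*(1 - 1120 + 62720)/(1024*49) = -49*61601/(1024*49) = -49*61601/50176 = -61601/1024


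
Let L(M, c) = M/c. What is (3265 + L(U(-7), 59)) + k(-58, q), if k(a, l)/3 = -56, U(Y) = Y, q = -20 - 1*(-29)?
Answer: 182716/59 ≈ 3096.9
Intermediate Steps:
q = 9 (q = -20 + 29 = 9)
k(a, l) = -168 (k(a, l) = 3*(-56) = -168)
(3265 + L(U(-7), 59)) + k(-58, q) = (3265 - 7/59) - 168 = 192628/59 - 168 = 182716/59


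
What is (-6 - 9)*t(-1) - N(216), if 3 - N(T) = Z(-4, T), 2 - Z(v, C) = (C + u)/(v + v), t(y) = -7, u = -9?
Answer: 1039/8 ≈ 129.88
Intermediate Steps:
Z(v, C) = 2 - (-9 + C)/(2*v) (Z(v, C) = 2 - (C - 9)/(v + v) = 2 - (-9 + C)/(2*v))
N(T) = 17/8 - T/8 (N(T) = 3 - (9 - T + 4*(-4))/(2*(-4)) = 3 - (-1)*(9 - T - 16)/(2*4) = 3 - (-1)*(-7 - T)/(2*4) = 3 - (7/8 + T/8) = 3 + (-7/8 - T/8) = 17/8 - T/8)
(-6 - 9)*t(-1) - N(216) = (-6 - 9)*(-7) - (17/8 - 1/8*216) = -15*(-7) - (17/8 - 27) = 105 - 1*(-199/8) = 105 + 199/8 = 1039/8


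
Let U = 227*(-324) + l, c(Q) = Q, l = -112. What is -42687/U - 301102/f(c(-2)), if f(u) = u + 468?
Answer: -11079640589/17162780 ≈ -645.56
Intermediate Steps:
f(u) = 468 + u
U = -73660 (U = 227*(-324) - 112 = -73548 - 112 = -73660)
-42687/U - 301102/f(c(-2)) = -42687/(-73660) - 301102/(468 - 2) = -42687*(-1/73660) - 301102/466 = 42687/73660 - 301102*1/466 = 42687/73660 - 150551/233 = -11079640589/17162780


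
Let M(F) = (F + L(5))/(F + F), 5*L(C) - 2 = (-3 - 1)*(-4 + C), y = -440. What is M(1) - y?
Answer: 4403/10 ≈ 440.30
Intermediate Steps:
L(C) = 18/5 - 4*C/5 (L(C) = 2/5 + ((-3 - 1)*(-4 + C))/5 = 2/5 + (-4*(-4 + C))/5 = 2/5 + (16 - 4*C)/5 = 2/5 + (16/5 - 4*C/5) = 18/5 - 4*C/5)
M(F) = (-2/5 + F)/(2*F) (M(F) = (F + (18/5 - 4/5*5))/(F + F) = (F + (18/5 - 4))/((2*F)) = (F - 2/5)*(1/(2*F)) = (-2/5 + F)*(1/(2*F)) = (-2/5 + F)/(2*F))
M(1) - y = (1/10)*(-2 + 5*1)/1 - 1*(-440) = (1/10)*1*(-2 + 5) + 440 = (1/10)*1*3 + 440 = 3/10 + 440 = 4403/10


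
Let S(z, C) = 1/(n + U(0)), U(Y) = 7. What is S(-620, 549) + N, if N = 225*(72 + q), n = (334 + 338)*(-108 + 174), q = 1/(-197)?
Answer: 141557332022/8738723 ≈ 16199.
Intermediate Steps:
q = -1/197 ≈ -0.0050761
n = 44352 (n = 672*66 = 44352)
S(z, C) = 1/44359 (S(z, C) = 1/(44352 + 7) = 1/44359)
N = 3191175/197 (N = 225*(72 - 1/197) = 225*(14183/197) = 3191175/197 ≈ 16199.)
S(-620, 549) + N = 1/44359 + 3191175/197 = 141557332022/8738723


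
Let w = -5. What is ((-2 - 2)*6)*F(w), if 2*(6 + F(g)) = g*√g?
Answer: 144 + 60*I*√5 ≈ 144.0 + 134.16*I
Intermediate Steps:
F(g) = -6 + g^(3/2)/2 (F(g) = -6 + (g*√g)/2 = -6 + g^(3/2)/2)
((-2 - 2)*6)*F(w) = ((-2 - 2)*6)*(-6 + (-5)^(3/2)/2) = (-4*6)*(-6 + (-5*I*√5)/2) = -24*(-6 - 5*I*√5/2) = 144 + 60*I*√5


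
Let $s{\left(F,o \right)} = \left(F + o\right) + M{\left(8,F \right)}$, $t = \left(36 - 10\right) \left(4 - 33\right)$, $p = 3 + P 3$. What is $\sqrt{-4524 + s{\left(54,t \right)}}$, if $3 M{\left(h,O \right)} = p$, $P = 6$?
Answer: $i \sqrt{5217} \approx 72.229 i$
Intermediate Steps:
$p = 21$ ($p = 3 + 6 \cdot 3 = 3 + 18 = 21$)
$M{\left(h,O \right)} = 7$ ($M{\left(h,O \right)} = \frac{1}{3} \cdot 21 = 7$)
$t = -754$ ($t = 26 \left(-29\right) = -754$)
$s{\left(F,o \right)} = 7 + F + o$ ($s{\left(F,o \right)} = \left(F + o\right) + 7 = 7 + F + o$)
$\sqrt{-4524 + s{\left(54,t \right)}} = \sqrt{-4524 + \left(7 + 54 - 754\right)} = \sqrt{-4524 - 693} = \sqrt{-5217} = i \sqrt{5217}$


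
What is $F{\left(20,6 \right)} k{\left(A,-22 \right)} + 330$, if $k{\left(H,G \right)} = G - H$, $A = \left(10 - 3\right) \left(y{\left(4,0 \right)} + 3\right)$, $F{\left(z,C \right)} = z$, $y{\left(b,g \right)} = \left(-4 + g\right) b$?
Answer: $1710$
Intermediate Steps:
$y{\left(b,g \right)} = b \left(-4 + g\right)$
$A = -91$ ($A = \left(10 - 3\right) \left(4 \left(-4 + 0\right) + 3\right) = 7 \left(4 \left(-4\right) + 3\right) = 7 \left(-16 + 3\right) = 7 \left(-13\right) = -91$)
$F{\left(20,6 \right)} k{\left(A,-22 \right)} + 330 = 20 \left(-22 - -91\right) + 330 = 20 \left(-22 + 91\right) + 330 = 20 \cdot 69 + 330 = 1380 + 330 = 1710$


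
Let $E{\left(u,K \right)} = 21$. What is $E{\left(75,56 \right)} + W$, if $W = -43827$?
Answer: $-43806$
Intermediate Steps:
$E{\left(75,56 \right)} + W = 21 - 43827 = -43806$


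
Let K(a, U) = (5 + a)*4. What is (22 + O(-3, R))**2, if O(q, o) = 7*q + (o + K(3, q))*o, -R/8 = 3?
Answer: 36481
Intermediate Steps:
R = -24 (R = -8*3 = -24)
K(a, U) = 20 + 4*a
O(q, o) = 7*q + o*(32 + o) (O(q, o) = 7*q + (o + (20 + 4*3))*o = 7*q + (o + (20 + 12))*o = 7*q + (o + 32)*o = 7*q + (32 + o)*o = 7*q + o*(32 + o))
(22 + O(-3, R))**2 = (22 + ((-24)**2 + 7*(-3) + 32*(-24)))**2 = (22 + (576 - 21 - 768))**2 = (22 - 213)**2 = (-191)**2 = 36481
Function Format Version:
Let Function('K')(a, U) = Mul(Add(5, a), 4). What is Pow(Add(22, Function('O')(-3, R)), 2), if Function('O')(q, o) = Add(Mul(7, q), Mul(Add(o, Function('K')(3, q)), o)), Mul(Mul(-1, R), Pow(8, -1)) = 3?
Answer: 36481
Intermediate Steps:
R = -24 (R = Mul(-8, 3) = -24)
Function('K')(a, U) = Add(20, Mul(4, a))
Function('O')(q, o) = Add(Mul(7, q), Mul(o, Add(32, o))) (Function('O')(q, o) = Add(Mul(7, q), Mul(Add(o, Add(20, Mul(4, 3))), o)) = Add(Mul(7, q), Mul(Add(o, Add(20, 12)), o)) = Add(Mul(7, q), Mul(Add(o, 32), o)) = Add(Mul(7, q), Mul(Add(32, o), o)) = Add(Mul(7, q), Mul(o, Add(32, o))))
Pow(Add(22, Function('O')(-3, R)), 2) = Pow(Add(22, Add(Pow(-24, 2), Mul(7, -3), Mul(32, -24))), 2) = Pow(Add(22, Add(576, -21, -768)), 2) = Pow(Add(22, -213), 2) = Pow(-191, 2) = 36481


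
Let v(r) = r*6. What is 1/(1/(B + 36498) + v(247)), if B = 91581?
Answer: 128079/189813079 ≈ 0.00067476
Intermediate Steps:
v(r) = 6*r
1/(1/(B + 36498) + v(247)) = 1/(1/(91581 + 36498) + 6*247) = 1/(1/128079 + 1482) = 1/(189813079/128079) = 128079/189813079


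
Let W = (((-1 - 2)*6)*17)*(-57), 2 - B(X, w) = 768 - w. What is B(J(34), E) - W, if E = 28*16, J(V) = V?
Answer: -17760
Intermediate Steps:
E = 448
B(X, w) = -766 + w (B(X, w) = 2 - (768 - w) = 2 + (-768 + w) = -766 + w)
W = 17442 (W = (-3*6*17)*(-57) = -18*17*(-57) = -306*(-57) = 17442)
B(J(34), E) - W = (-766 + 448) - 1*17442 = -318 - 17442 = -17760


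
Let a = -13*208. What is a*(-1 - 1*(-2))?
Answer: -2704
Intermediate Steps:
a = -2704
a*(-1 - 1*(-2)) = -2704*(-1 - 1*(-2)) = -2704*(-1 + 2) = -2704*1 = -2704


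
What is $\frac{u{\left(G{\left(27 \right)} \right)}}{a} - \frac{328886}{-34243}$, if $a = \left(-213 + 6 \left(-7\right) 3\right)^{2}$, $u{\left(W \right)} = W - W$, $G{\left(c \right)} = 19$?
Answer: $\frac{328886}{34243} \approx 9.6045$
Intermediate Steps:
$u{\left(W \right)} = 0$
$a = 114921$ ($a = \left(-213 - 126\right)^{2} = \left(-339\right)^{2} = 114921$)
$\frac{u{\left(G{\left(27 \right)} \right)}}{a} - \frac{328886}{-34243} = \frac{0}{114921} - \frac{328886}{-34243} = 0 \cdot \frac{1}{114921} - - \frac{328886}{34243} = 0 + \frac{328886}{34243} = \frac{328886}{34243}$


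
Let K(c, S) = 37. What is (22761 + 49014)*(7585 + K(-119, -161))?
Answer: 547069050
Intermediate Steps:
(22761 + 49014)*(7585 + K(-119, -161)) = (22761 + 49014)*(7585 + 37) = 71775*7622 = 547069050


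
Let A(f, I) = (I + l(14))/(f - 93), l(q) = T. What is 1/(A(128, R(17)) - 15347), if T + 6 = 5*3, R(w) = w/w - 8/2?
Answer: -35/537139 ≈ -6.5160e-5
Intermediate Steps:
R(w) = -3 (R(w) = 1 - 8*½ = 1 - 4 = -3)
T = 9 (T = -6 + 5*3 = -6 + 15 = 9)
l(q) = 9
A(f, I) = (9 + I)/(-93 + f) (A(f, I) = (I + 9)/(f - 93) = (9 + I)/(-93 + f))
1/(A(128, R(17)) - 15347) = 1/((9 - 3)/(-93 + 128) - 15347) = 1/(6/35 - 15347) = 1/(-537139/35) = -35/537139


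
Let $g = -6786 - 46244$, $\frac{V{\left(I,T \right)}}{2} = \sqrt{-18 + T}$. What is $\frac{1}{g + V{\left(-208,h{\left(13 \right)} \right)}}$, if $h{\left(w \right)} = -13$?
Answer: $- \frac{26515}{1406090512} - \frac{i \sqrt{31}}{1406090512} \approx -1.8857 \cdot 10^{-5} - 3.9597 \cdot 10^{-9} i$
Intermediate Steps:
$V{\left(I,T \right)} = 2 \sqrt{-18 + T}$
$g = -53030$ ($g = -6786 - 46244 = -53030$)
$\frac{1}{g + V{\left(-208,h{\left(13 \right)} \right)}} = \frac{1}{-53030 + 2 \sqrt{-18 - 13}} = \frac{1}{-53030 + 2 \sqrt{-31}} = \frac{1}{-53030 + 2 i \sqrt{31}}$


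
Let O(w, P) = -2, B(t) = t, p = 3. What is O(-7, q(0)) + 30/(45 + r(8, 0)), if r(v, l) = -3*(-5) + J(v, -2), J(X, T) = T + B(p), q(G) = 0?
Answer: -92/61 ≈ -1.5082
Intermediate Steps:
J(X, T) = 3 + T (J(X, T) = T + 3 = 3 + T)
r(v, l) = 16 (r(v, l) = -3*(-5) + (3 - 2) = 15 + 1 = 16)
O(-7, q(0)) + 30/(45 + r(8, 0)) = -2 + 30/(45 + 16) = -2 + 30/61 = -92/61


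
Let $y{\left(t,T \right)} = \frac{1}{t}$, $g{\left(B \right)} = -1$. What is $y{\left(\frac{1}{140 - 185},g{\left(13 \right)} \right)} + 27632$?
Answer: $27587$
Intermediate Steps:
$y{\left(\frac{1}{140 - 185},g{\left(13 \right)} \right)} + 27632 = \frac{1}{\frac{1}{140 - 185}} + 27632 = \frac{1}{\frac{1}{-45}} + 27632 = \frac{1}{- \frac{1}{45}} + 27632 = -45 + 27632 = 27587$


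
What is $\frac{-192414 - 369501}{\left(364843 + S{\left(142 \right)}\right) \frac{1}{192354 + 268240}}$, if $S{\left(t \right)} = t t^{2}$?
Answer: $- \frac{1889158230}{23563} \approx -80175.0$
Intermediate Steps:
$S{\left(t \right)} = t^{3}$
$\frac{-192414 - 369501}{\left(364843 + S{\left(142 \right)}\right) \frac{1}{192354 + 268240}} = \frac{-192414 - 369501}{\left(364843 + 142^{3}\right) \frac{1}{192354 + 268240}} = \frac{-192414 - 369501}{\left(364843 + 2863288\right) \frac{1}{460594}} = - \frac{561915}{3228131 \cdot \frac{1}{460594}} = - \frac{561915}{\frac{23563}{3362}} = \left(-561915\right) \frac{3362}{23563} = - \frac{1889158230}{23563}$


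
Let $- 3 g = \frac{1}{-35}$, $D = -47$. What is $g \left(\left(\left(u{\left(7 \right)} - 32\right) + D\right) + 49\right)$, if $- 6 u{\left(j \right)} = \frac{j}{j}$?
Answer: $- \frac{181}{630} \approx -0.2873$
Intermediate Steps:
$u{\left(j \right)} = - \frac{1}{6}$ ($u{\left(j \right)} = - \frac{j \frac{1}{j}}{6} = \left(- \frac{1}{6}\right) 1 = - \frac{1}{6}$)
$g = \frac{1}{105}$ ($g = - \frac{1}{3 \left(-35\right)} = \left(- \frac{1}{3}\right) \left(- \frac{1}{35}\right) = \frac{1}{105} \approx 0.0095238$)
$g \left(\left(\left(u{\left(7 \right)} - 32\right) + D\right) + 49\right) = \frac{\left(\left(- \frac{1}{6} - 32\right) - 47\right) + 49}{105} = \frac{\left(- \frac{193}{6} - 47\right) + 49}{105} = \frac{- \frac{475}{6} + 49}{105} = \frac{1}{105} \left(- \frac{181}{6}\right) = - \frac{181}{630}$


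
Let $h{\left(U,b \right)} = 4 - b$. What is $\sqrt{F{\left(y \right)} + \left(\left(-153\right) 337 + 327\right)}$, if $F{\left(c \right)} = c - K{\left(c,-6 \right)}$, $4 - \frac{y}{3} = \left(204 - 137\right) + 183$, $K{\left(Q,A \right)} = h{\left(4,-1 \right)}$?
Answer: $i \sqrt{51977} \approx 227.98 i$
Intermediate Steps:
$K{\left(Q,A \right)} = 5$ ($K{\left(Q,A \right)} = 4 - -1 = 4 + 1 = 5$)
$y = -738$ ($y = 12 - 3 \left(\left(204 - 137\right) + 183\right) = 12 - 3 \left(67 + 183\right) = 12 - 750 = -738$)
$F{\left(c \right)} = -5 + c$ ($F{\left(c \right)} = c - 5 = -5 + c$)
$\sqrt{F{\left(y \right)} + \left(\left(-153\right) 337 + 327\right)} = \sqrt{\left(-5 - 738\right) + \left(\left(-153\right) 337 + 327\right)} = \sqrt{-743 + \left(-51561 + 327\right)} = \sqrt{-743 - 51234} = \sqrt{-51977} = i \sqrt{51977}$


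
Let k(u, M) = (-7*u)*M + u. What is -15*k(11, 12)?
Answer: 13695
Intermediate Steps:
k(u, M) = u - 7*M*u (k(u, M) = -7*M*u + u = u - 7*M*u)
-15*k(11, 12) = -165*(1 - 7*12) = -165*(1 - 84) = -165*(-83) = -15*(-913) = 13695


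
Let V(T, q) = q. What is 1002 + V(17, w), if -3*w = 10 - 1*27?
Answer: 3023/3 ≈ 1007.7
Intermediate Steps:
w = 17/3 (w = -(10 - 1*27)/3 = -(10 - 27)/3 = -⅓*(-17) = 17/3 ≈ 5.6667)
1002 + V(17, w) = 1002 + 17/3 = 3023/3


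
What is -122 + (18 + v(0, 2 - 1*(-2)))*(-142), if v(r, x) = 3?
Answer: -3104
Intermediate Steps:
-122 + (18 + v(0, 2 - 1*(-2)))*(-142) = -122 + (18 + 3)*(-142) = -122 + 21*(-142) = -122 - 2982 = -3104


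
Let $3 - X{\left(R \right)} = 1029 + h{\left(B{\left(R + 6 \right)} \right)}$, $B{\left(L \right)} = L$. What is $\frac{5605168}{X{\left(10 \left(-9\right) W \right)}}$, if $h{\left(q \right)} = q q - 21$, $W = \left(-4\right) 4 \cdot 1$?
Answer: $- \frac{5605168}{2091921} \approx -2.6794$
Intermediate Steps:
$W = -16$ ($W = \left(-16\right) 1 = -16$)
$h{\left(q \right)} = -21 + q^{2}$ ($h{\left(q \right)} = q^{2} - 21 = -21 + q^{2}$)
$X{\left(R \right)} = -1005 - \left(6 + R\right)^{2}$ ($X{\left(R \right)} = 3 - \left(1029 + \left(-21 + \left(R + 6\right)^{2}\right)\right) = 3 - \left(1029 + \left(-21 + \left(6 + R\right)^{2}\right)\right) = 3 - \left(1008 + \left(6 + R\right)^{2}\right) = -1005 - \left(6 + R\right)^{2}$)
$\frac{5605168}{X{\left(10 \left(-9\right) W \right)}} = \frac{5605168}{-1005 - \left(6 + 10 \left(-9\right) \left(-16\right)\right)^{2}} = \frac{5605168}{-1005 - \left(6 - -1440\right)^{2}} = \frac{5605168}{-1005 - \left(6 + 1440\right)^{2}} = \frac{5605168}{-1005 - 1446^{2}} = \frac{5605168}{-1005 - 2090916} = \frac{5605168}{-2091921} = 5605168 \left(- \frac{1}{2091921}\right) = - \frac{5605168}{2091921}$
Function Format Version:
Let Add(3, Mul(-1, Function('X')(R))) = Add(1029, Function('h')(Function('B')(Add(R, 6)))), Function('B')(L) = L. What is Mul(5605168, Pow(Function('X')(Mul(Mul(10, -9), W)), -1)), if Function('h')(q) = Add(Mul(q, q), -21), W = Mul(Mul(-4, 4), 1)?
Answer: Rational(-5605168, 2091921) ≈ -2.6794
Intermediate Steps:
W = -16 (W = Mul(-16, 1) = -16)
Function('h')(q) = Add(-21, Pow(q, 2)) (Function('h')(q) = Add(Pow(q, 2), -21) = Add(-21, Pow(q, 2)))
Function('X')(R) = Add(-1005, Mul(-1, Pow(Add(6, R), 2))) (Function('X')(R) = Add(3, Mul(-1, Add(1029, Add(-21, Pow(Add(R, 6), 2))))) = Add(3, Mul(-1, Add(1029, Add(-21, Pow(Add(6, R), 2))))) = Add(3, Mul(-1, Add(1008, Pow(Add(6, R), 2)))) = Add(3, Add(-1008, Mul(-1, Pow(Add(6, R), 2)))) = Add(-1005, Mul(-1, Pow(Add(6, R), 2))))
Mul(5605168, Pow(Function('X')(Mul(Mul(10, -9), W)), -1)) = Mul(5605168, Pow(Add(-1005, Mul(-1, Pow(Add(6, Mul(Mul(10, -9), -16)), 2))), -1)) = Mul(5605168, Pow(Add(-1005, Mul(-1, Pow(Add(6, Mul(-90, -16)), 2))), -1)) = Mul(5605168, Pow(Add(-1005, Mul(-1, Pow(Add(6, 1440), 2))), -1)) = Mul(5605168, Pow(Add(-1005, Mul(-1, Pow(1446, 2))), -1)) = Mul(5605168, Pow(Add(-1005, Mul(-1, 2090916)), -1)) = Mul(5605168, Pow(Add(-1005, -2090916), -1)) = Mul(5605168, Pow(-2091921, -1)) = Mul(5605168, Rational(-1, 2091921)) = Rational(-5605168, 2091921)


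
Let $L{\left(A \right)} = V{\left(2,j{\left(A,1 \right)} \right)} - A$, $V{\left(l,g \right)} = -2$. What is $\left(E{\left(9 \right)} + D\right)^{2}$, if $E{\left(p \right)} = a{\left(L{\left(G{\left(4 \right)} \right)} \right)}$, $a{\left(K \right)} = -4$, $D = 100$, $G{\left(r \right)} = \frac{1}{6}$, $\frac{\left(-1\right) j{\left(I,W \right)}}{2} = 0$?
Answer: $9216$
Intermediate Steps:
$j{\left(I,W \right)} = 0$ ($j{\left(I,W \right)} = \left(-2\right) 0 = 0$)
$G{\left(r \right)} = \frac{1}{6}$
$L{\left(A \right)} = -2 - A$
$E{\left(p \right)} = -4$
$\left(E{\left(9 \right)} + D\right)^{2} = \left(-4 + 100\right)^{2} = 96^{2} = 9216$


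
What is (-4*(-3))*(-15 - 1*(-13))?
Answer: -24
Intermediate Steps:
(-4*(-3))*(-15 - 1*(-13)) = 12*(-15 + 13) = 12*(-2) = -24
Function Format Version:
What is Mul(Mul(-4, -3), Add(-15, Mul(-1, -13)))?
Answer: -24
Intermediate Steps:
Mul(Mul(-4, -3), Add(-15, Mul(-1, -13))) = Mul(12, Add(-15, 13)) = Mul(12, -2) = -24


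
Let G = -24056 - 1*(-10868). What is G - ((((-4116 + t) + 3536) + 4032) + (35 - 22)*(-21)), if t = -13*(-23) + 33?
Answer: -16699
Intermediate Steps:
G = -13188 (G = -24056 + 10868 = -13188)
t = 332 (t = 299 + 33 = 332)
G - ((((-4116 + t) + 3536) + 4032) + (35 - 22)*(-21)) = -13188 - ((((-4116 + 332) + 3536) + 4032) + (35 - 22)*(-21)) = -13188 - (((-3784 + 3536) + 4032) + 13*(-21)) = -13188 - ((-248 + 4032) - 273) = -13188 - (3784 - 273) = -13188 - 1*3511 = -13188 - 3511 = -16699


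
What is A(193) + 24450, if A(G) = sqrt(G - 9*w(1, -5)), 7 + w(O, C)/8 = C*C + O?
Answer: 24450 + 5*I*sqrt(47) ≈ 24450.0 + 34.278*I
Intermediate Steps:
w(O, C) = -56 + 8*O + 8*C**2 (w(O, C) = -56 + 8*(C*C + O) = -56 + 8*(C**2 + O) = -56 + 8*(O + C**2) = -56 + (8*O + 8*C**2) = -56 + 8*O + 8*C**2)
A(G) = sqrt(-1368 + G) (A(G) = sqrt(G - 9*(-56 + 8*1 + 8*(-5)**2)) = sqrt(G - 9*(-56 + 8 + 8*25)) = sqrt(G - 9*(-56 + 8 + 200)) = sqrt(G - 9*152) = sqrt(G - 1368) = sqrt(-1368 + G))
A(193) + 24450 = sqrt(-1368 + 193) + 24450 = sqrt(-1175) + 24450 = 5*I*sqrt(47) + 24450 = 24450 + 5*I*sqrt(47)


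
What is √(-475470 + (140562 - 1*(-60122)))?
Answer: I*√274786 ≈ 524.2*I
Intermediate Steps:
√(-475470 + (140562 - 1*(-60122))) = √(-475470 + (140562 + 60122)) = √(-475470 + 200684) = √(-274786) = I*√274786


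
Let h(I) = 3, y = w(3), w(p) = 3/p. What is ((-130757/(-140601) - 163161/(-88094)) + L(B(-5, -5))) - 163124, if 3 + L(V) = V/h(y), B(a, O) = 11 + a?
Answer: -2020448836076831/12386104494 ≈ -1.6312e+5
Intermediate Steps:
y = 1 (y = 3/3 = 3*(⅓) = 1)
L(V) = -3 + V/3
((-130757/(-140601) - 163161/(-88094)) + L(B(-5, -5))) - 163124 = ((-130757/(-140601) - 163161/(-88094)) + (-3 + (11 - 5)/3)) - 163124 = ((-130757*(-1/140601) - 163161*(-1/88094)) + (-3 + (⅓)*6)) - 163124 = ((130757/140601 + 163161/88094) + (-3 + 2)) - 163124 = (34459506919/12386104494 - 1) - 163124 = 22073402425/12386104494 - 163124 = -2020448836076831/12386104494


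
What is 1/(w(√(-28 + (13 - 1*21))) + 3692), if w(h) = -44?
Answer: 1/3648 ≈ 0.00027412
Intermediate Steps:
1/(w(√(-28 + (13 - 1*21))) + 3692) = 1/(-44 + 3692) = 1/3648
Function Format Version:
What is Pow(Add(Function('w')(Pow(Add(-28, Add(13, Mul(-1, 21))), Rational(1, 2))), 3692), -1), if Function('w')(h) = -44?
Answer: Rational(1, 3648) ≈ 0.00027412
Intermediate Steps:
Pow(Add(Function('w')(Pow(Add(-28, Add(13, Mul(-1, 21))), Rational(1, 2))), 3692), -1) = Pow(Add(-44, 3692), -1) = Pow(3648, -1) = Rational(1, 3648)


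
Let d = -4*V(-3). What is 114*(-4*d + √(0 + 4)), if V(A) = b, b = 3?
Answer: 5700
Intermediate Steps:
V(A) = 3
d = -12 (d = -4*3 = -12)
114*(-4*d + √(0 + 4)) = 114*(-4*(-12) + √(0 + 4)) = 114*(48 + √4) = 114*(48 + 2) = 114*50 = 5700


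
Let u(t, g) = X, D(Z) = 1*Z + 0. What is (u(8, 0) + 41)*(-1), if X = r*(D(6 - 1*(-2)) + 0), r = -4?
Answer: -9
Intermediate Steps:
D(Z) = Z (D(Z) = Z + 0 = Z)
X = -32 (X = -4*((6 - 1*(-2)) + 0) = -4*((6 + 2) + 0) = -4*(8 + 0) = -4*8 = -32)
u(t, g) = -32
(u(8, 0) + 41)*(-1) = (-32 + 41)*(-1) = 9*(-1) = -9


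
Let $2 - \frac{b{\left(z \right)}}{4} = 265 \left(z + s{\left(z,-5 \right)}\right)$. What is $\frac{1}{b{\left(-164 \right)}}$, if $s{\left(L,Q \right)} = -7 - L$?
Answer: $\frac{1}{7428} \approx 0.00013463$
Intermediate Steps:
$b{\left(z \right)} = 7428$ ($b{\left(z \right)} = 8 - 4 \cdot 265 \left(z - \left(7 + z\right)\right) = 8 - 4 \cdot 265 \left(-7\right) = 8 - -7420 = 8 + 7420 = 7428$)
$\frac{1}{b{\left(-164 \right)}} = \frac{1}{7428}$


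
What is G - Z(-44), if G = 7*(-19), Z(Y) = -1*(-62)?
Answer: -195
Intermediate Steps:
Z(Y) = 62
G = -133
G - Z(-44) = -133 - 1*62 = -133 - 62 = -195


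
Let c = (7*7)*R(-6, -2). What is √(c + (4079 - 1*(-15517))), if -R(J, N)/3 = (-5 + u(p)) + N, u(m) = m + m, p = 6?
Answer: √18861 ≈ 137.34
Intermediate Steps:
u(m) = 2*m
R(J, N) = -21 - 3*N (R(J, N) = -3*((-5 + 2*6) + N) = -3*((-5 + 12) + N) = -3*(7 + N) = -21 - 3*N)
c = -735 (c = (7*7)*(-21 - 3*(-2)) = 49*(-21 + 6) = 49*(-15) = -735)
√(c + (4079 - 1*(-15517))) = √(-735 + (4079 - 1*(-15517))) = √(-735 + (4079 + 15517)) = √(-735 + 19596) = √18861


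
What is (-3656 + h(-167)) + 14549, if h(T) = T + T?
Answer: 10559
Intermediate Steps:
h(T) = 2*T
(-3656 + h(-167)) + 14549 = (-3656 + 2*(-167)) + 14549 = (-3656 - 334) + 14549 = -3990 + 14549 = 10559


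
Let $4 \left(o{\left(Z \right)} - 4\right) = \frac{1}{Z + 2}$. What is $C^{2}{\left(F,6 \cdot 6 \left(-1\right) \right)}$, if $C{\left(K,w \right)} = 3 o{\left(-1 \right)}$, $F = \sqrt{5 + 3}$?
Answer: $\frac{2601}{16} \approx 162.56$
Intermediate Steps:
$o{\left(Z \right)} = 4 + \frac{1}{4 \left(2 + Z\right)}$ ($o{\left(Z \right)} = 4 + \frac{1}{4 \left(Z + 2\right)} = 4 + \frac{1}{4 \left(2 + Z\right)}$)
$F = 2 \sqrt{2}$ ($F = \sqrt{8} = 2 \sqrt{2} \approx 2.8284$)
$C{\left(K,w \right)} = \frac{51}{4}$ ($C{\left(K,w \right)} = 3 \frac{33 + 16 \left(-1\right)}{4 \left(2 - 1\right)} = 3 \frac{33 - 16}{4 \cdot 1} = 3 \cdot \frac{1}{4} \cdot 1 \cdot 17 = 3 \cdot \frac{17}{4} = \frac{51}{4}$)
$C^{2}{\left(F,6 \cdot 6 \left(-1\right) \right)} = \left(\frac{51}{4}\right)^{2} = \frac{2601}{16}$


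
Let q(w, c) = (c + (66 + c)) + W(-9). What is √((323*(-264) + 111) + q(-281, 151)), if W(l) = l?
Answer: I*√84802 ≈ 291.21*I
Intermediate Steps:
q(w, c) = 57 + 2*c (q(w, c) = (c + (66 + c)) - 9 = (66 + 2*c) - 9 = 57 + 2*c)
√((323*(-264) + 111) + q(-281, 151)) = √((323*(-264) + 111) + (57 + 2*151)) = √((-85272 + 111) + (57 + 302)) = √(-85161 + 359) = √(-84802) = I*√84802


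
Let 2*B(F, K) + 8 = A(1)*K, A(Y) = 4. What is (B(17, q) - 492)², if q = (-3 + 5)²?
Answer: 238144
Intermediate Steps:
q = 4 (q = 2² = 4)
B(F, K) = -4 + 2*K (B(F, K) = -4 + (4*K)/2 = -4 + 2*K)
(B(17, q) - 492)² = ((-4 + 2*4) - 492)² = ((-4 + 8) - 492)² = (4 - 492)² = (-488)² = 238144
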